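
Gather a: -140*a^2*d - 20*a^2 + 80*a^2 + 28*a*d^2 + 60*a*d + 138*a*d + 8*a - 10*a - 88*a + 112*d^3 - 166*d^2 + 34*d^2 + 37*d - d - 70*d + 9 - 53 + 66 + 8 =a^2*(60 - 140*d) + a*(28*d^2 + 198*d - 90) + 112*d^3 - 132*d^2 - 34*d + 30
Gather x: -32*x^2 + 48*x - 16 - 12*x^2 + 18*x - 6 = -44*x^2 + 66*x - 22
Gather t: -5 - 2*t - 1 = -2*t - 6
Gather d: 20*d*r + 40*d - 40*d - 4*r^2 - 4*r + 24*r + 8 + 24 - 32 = 20*d*r - 4*r^2 + 20*r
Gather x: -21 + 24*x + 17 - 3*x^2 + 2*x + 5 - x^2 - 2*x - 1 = -4*x^2 + 24*x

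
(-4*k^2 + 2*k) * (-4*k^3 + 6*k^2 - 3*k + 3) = 16*k^5 - 32*k^4 + 24*k^3 - 18*k^2 + 6*k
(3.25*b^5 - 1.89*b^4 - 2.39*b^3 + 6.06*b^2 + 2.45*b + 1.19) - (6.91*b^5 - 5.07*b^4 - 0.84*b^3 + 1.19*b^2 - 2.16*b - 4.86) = -3.66*b^5 + 3.18*b^4 - 1.55*b^3 + 4.87*b^2 + 4.61*b + 6.05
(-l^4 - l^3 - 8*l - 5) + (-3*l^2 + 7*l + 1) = -l^4 - l^3 - 3*l^2 - l - 4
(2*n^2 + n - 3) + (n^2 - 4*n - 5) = 3*n^2 - 3*n - 8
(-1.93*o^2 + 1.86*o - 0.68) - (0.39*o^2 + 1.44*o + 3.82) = -2.32*o^2 + 0.42*o - 4.5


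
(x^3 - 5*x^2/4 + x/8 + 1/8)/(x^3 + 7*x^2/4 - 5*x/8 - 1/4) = (x - 1)/(x + 2)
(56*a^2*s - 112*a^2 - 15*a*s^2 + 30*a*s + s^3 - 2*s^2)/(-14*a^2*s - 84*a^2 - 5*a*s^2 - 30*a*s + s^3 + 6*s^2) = (-8*a*s + 16*a + s^2 - 2*s)/(2*a*s + 12*a + s^2 + 6*s)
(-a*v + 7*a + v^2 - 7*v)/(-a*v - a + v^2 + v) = (v - 7)/(v + 1)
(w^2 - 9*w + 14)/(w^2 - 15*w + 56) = (w - 2)/(w - 8)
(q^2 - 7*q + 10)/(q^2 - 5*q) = (q - 2)/q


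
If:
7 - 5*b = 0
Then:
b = 7/5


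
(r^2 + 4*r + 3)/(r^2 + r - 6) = (r + 1)/(r - 2)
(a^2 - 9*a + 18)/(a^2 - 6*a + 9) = (a - 6)/(a - 3)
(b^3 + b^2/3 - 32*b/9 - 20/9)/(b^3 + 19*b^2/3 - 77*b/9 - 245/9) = (3*b^2 - 4*b - 4)/(3*b^2 + 14*b - 49)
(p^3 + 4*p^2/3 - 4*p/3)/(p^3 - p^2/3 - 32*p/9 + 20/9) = 3*p/(3*p - 5)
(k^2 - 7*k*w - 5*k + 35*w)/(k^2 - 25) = (k - 7*w)/(k + 5)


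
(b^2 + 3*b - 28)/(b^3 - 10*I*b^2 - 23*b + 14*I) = (b^2 + 3*b - 28)/(b^3 - 10*I*b^2 - 23*b + 14*I)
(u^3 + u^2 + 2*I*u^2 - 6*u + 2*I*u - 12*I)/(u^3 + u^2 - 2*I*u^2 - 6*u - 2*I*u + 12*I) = (u + 2*I)/(u - 2*I)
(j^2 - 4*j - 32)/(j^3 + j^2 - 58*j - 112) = (j + 4)/(j^2 + 9*j + 14)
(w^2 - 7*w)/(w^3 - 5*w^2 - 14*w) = 1/(w + 2)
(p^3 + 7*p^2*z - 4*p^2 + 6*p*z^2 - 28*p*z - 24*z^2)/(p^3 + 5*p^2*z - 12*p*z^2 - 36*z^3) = (-p^2 - p*z + 4*p + 4*z)/(-p^2 + p*z + 6*z^2)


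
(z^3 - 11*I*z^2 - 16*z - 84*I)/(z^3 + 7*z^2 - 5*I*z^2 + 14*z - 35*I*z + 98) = (z - 6*I)/(z + 7)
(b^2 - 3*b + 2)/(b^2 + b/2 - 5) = 2*(b - 1)/(2*b + 5)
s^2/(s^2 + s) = s/(s + 1)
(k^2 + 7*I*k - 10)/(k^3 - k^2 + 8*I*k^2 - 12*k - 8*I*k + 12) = (k + 5*I)/(k^2 + k*(-1 + 6*I) - 6*I)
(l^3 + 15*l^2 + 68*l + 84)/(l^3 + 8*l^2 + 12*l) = (l + 7)/l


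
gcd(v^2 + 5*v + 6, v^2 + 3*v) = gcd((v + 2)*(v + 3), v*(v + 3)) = v + 3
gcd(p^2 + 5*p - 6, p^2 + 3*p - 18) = p + 6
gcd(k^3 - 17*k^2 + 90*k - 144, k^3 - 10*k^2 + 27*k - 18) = k^2 - 9*k + 18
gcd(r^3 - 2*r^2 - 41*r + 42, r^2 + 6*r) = r + 6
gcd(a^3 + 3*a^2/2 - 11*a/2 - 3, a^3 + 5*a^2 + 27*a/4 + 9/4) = a^2 + 7*a/2 + 3/2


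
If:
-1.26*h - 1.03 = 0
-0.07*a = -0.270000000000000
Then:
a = 3.86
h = -0.82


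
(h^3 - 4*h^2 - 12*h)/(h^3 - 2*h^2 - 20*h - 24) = h/(h + 2)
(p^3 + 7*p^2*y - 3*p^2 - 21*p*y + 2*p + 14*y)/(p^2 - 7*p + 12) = (p^3 + 7*p^2*y - 3*p^2 - 21*p*y + 2*p + 14*y)/(p^2 - 7*p + 12)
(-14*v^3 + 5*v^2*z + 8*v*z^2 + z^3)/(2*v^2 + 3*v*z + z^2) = (-7*v^2 + 6*v*z + z^2)/(v + z)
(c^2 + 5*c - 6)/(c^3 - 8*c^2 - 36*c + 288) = (c - 1)/(c^2 - 14*c + 48)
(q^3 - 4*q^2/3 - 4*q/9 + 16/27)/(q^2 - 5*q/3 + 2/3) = (9*q^2 - 6*q - 8)/(9*(q - 1))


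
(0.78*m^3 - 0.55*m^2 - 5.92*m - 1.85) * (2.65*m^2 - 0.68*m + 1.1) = 2.067*m^5 - 1.9879*m^4 - 14.456*m^3 - 1.4819*m^2 - 5.254*m - 2.035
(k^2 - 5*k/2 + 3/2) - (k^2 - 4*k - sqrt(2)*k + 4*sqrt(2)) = sqrt(2)*k + 3*k/2 - 4*sqrt(2) + 3/2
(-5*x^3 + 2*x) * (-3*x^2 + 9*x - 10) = 15*x^5 - 45*x^4 + 44*x^3 + 18*x^2 - 20*x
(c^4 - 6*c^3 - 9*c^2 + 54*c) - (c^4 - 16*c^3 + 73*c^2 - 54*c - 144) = 10*c^3 - 82*c^2 + 108*c + 144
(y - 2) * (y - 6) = y^2 - 8*y + 12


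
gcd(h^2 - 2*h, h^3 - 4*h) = h^2 - 2*h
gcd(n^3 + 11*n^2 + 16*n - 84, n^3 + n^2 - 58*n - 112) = n + 7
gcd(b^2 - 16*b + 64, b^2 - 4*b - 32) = b - 8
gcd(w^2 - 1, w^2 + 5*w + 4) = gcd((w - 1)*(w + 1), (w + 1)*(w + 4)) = w + 1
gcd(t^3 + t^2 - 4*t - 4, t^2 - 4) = t^2 - 4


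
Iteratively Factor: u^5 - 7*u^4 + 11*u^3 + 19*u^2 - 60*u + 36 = (u + 2)*(u^4 - 9*u^3 + 29*u^2 - 39*u + 18) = (u - 2)*(u + 2)*(u^3 - 7*u^2 + 15*u - 9) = (u - 3)*(u - 2)*(u + 2)*(u^2 - 4*u + 3) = (u - 3)*(u - 2)*(u - 1)*(u + 2)*(u - 3)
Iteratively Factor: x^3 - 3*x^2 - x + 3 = (x + 1)*(x^2 - 4*x + 3) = (x - 1)*(x + 1)*(x - 3)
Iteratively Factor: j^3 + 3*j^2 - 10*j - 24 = (j + 4)*(j^2 - j - 6) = (j + 2)*(j + 4)*(j - 3)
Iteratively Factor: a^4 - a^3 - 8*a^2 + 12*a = (a + 3)*(a^3 - 4*a^2 + 4*a) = (a - 2)*(a + 3)*(a^2 - 2*a) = (a - 2)^2*(a + 3)*(a)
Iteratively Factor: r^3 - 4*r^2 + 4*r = (r - 2)*(r^2 - 2*r) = r*(r - 2)*(r - 2)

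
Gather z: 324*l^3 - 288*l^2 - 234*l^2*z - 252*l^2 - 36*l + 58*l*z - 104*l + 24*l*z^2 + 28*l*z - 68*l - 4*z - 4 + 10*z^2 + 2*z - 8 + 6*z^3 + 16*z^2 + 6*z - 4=324*l^3 - 540*l^2 - 208*l + 6*z^3 + z^2*(24*l + 26) + z*(-234*l^2 + 86*l + 4) - 16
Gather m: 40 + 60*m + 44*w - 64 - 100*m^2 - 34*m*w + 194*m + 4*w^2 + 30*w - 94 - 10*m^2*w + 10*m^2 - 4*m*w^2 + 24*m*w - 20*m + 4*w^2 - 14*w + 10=m^2*(-10*w - 90) + m*(-4*w^2 - 10*w + 234) + 8*w^2 + 60*w - 108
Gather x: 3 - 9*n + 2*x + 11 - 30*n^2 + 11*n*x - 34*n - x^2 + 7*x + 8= -30*n^2 - 43*n - x^2 + x*(11*n + 9) + 22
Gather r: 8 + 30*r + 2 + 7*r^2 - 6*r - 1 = 7*r^2 + 24*r + 9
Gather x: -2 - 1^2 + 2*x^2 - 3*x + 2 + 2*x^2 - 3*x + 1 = 4*x^2 - 6*x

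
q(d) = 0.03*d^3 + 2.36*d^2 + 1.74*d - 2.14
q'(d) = 0.09*d^2 + 4.72*d + 1.74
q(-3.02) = 13.30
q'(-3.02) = -11.69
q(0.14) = -1.85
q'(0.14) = 2.40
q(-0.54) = -2.40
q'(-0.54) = -0.78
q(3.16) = 27.87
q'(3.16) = 17.55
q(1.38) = 4.83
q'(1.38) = 8.42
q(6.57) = 119.67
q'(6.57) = 36.64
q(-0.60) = -2.34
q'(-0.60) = -1.06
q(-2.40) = 6.86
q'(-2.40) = -9.07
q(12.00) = 410.42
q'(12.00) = 71.34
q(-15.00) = 401.51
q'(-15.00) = -48.81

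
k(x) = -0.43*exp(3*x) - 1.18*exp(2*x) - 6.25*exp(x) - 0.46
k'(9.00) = -686497238547.76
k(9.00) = -228858272867.09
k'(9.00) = -686497238547.76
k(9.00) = -228858272867.09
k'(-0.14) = -8.06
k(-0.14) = -7.07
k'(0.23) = -14.18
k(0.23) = -11.05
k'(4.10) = -292377.59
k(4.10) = -99143.18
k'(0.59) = -26.53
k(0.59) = -18.10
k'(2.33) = -1714.12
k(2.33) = -656.21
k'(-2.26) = -0.68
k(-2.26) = -1.13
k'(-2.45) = -0.56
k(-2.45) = -1.01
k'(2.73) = -5300.75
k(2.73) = -1923.74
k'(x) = -1.29*exp(3*x) - 2.36*exp(2*x) - 6.25*exp(x)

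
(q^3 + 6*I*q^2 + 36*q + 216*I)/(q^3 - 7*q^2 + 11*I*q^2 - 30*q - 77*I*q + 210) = (q^2 + 36)/(q^2 + q*(-7 + 5*I) - 35*I)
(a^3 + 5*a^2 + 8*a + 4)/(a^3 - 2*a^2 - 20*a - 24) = (a + 1)/(a - 6)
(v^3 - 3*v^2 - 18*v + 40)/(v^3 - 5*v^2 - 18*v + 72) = (v^2 - 7*v + 10)/(v^2 - 9*v + 18)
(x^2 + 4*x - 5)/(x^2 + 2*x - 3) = (x + 5)/(x + 3)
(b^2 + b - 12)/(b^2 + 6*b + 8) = (b - 3)/(b + 2)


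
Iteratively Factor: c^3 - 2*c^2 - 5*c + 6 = (c + 2)*(c^2 - 4*c + 3) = (c - 1)*(c + 2)*(c - 3)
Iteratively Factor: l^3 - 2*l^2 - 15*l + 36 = (l + 4)*(l^2 - 6*l + 9) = (l - 3)*(l + 4)*(l - 3)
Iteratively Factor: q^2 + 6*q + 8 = (q + 4)*(q + 2)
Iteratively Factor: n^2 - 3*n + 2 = (n - 2)*(n - 1)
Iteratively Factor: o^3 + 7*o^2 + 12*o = (o + 4)*(o^2 + 3*o) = o*(o + 4)*(o + 3)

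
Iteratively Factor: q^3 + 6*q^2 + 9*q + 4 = (q + 1)*(q^2 + 5*q + 4) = (q + 1)^2*(q + 4)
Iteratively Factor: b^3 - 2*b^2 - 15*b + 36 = (b - 3)*(b^2 + b - 12) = (b - 3)*(b + 4)*(b - 3)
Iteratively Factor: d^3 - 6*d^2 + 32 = (d - 4)*(d^2 - 2*d - 8) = (d - 4)^2*(d + 2)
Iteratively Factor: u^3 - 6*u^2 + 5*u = (u - 5)*(u^2 - u) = u*(u - 5)*(u - 1)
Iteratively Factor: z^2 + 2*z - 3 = (z + 3)*(z - 1)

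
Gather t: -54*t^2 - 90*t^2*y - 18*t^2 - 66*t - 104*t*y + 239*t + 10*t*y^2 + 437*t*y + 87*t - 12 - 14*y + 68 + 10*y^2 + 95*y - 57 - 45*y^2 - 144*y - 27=t^2*(-90*y - 72) + t*(10*y^2 + 333*y + 260) - 35*y^2 - 63*y - 28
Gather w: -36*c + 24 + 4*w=-36*c + 4*w + 24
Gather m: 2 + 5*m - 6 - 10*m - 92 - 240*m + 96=-245*m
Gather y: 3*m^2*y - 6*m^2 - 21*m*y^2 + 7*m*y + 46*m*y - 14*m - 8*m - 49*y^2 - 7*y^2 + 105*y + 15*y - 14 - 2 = -6*m^2 - 22*m + y^2*(-21*m - 56) + y*(3*m^2 + 53*m + 120) - 16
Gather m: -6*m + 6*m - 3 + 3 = 0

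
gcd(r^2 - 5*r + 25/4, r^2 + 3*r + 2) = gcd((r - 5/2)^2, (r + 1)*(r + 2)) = 1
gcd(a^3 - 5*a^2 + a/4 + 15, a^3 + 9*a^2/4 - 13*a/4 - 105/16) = a + 3/2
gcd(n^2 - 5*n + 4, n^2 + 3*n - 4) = n - 1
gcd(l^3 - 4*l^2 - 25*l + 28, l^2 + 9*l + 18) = 1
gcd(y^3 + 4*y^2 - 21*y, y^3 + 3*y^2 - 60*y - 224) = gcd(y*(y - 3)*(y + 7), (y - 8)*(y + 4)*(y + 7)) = y + 7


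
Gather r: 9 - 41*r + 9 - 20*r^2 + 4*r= -20*r^2 - 37*r + 18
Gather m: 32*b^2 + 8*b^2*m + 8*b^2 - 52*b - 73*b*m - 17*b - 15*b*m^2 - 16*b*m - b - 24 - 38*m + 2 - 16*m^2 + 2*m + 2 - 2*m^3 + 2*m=40*b^2 - 70*b - 2*m^3 + m^2*(-15*b - 16) + m*(8*b^2 - 89*b - 34) - 20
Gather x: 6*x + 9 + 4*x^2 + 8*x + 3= 4*x^2 + 14*x + 12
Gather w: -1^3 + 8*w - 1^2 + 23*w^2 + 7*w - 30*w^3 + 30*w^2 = -30*w^3 + 53*w^2 + 15*w - 2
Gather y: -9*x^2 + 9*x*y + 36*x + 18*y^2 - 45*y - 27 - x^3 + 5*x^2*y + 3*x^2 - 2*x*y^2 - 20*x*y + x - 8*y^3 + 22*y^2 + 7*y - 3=-x^3 - 6*x^2 + 37*x - 8*y^3 + y^2*(40 - 2*x) + y*(5*x^2 - 11*x - 38) - 30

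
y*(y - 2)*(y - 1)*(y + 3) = y^4 - 7*y^2 + 6*y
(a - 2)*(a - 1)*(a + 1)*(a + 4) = a^4 + 2*a^3 - 9*a^2 - 2*a + 8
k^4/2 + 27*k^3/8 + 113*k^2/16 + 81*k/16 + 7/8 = (k/2 + 1/2)*(k + 1/4)*(k + 2)*(k + 7/2)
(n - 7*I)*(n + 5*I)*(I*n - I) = I*n^3 + 2*n^2 - I*n^2 - 2*n + 35*I*n - 35*I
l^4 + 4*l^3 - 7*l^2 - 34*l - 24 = (l - 3)*(l + 1)*(l + 2)*(l + 4)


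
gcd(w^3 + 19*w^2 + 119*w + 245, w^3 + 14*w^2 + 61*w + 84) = w + 7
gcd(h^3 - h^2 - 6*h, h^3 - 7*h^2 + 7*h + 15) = h - 3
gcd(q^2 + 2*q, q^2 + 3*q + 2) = q + 2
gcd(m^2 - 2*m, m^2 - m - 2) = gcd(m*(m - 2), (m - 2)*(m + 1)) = m - 2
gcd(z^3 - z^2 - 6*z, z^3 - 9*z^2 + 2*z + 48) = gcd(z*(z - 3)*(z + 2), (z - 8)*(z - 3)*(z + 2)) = z^2 - z - 6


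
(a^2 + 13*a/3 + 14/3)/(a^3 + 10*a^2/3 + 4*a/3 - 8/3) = (3*a + 7)/(3*a^2 + 4*a - 4)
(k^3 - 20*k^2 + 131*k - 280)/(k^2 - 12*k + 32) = (k^2 - 12*k + 35)/(k - 4)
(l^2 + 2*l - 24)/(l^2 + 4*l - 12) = (l - 4)/(l - 2)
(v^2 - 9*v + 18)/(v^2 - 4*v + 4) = (v^2 - 9*v + 18)/(v^2 - 4*v + 4)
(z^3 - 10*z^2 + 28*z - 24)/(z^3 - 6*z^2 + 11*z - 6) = (z^2 - 8*z + 12)/(z^2 - 4*z + 3)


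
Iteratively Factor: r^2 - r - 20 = (r - 5)*(r + 4)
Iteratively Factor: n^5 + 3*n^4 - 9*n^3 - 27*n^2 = (n)*(n^4 + 3*n^3 - 9*n^2 - 27*n) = n*(n + 3)*(n^3 - 9*n) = n*(n + 3)^2*(n^2 - 3*n) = n*(n - 3)*(n + 3)^2*(n)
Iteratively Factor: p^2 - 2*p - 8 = (p - 4)*(p + 2)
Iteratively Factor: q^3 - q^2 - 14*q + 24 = (q - 3)*(q^2 + 2*q - 8) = (q - 3)*(q - 2)*(q + 4)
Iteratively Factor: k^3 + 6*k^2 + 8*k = (k + 4)*(k^2 + 2*k) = k*(k + 4)*(k + 2)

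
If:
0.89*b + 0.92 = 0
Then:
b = -1.03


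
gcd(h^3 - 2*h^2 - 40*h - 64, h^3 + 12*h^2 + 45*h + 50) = h + 2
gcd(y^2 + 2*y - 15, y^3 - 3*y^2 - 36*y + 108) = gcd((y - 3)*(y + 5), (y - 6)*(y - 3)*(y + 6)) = y - 3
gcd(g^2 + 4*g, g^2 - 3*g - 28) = g + 4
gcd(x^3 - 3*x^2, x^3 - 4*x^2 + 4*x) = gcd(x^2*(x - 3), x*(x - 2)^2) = x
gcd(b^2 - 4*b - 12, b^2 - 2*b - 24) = b - 6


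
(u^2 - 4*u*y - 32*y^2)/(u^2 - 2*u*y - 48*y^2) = (u + 4*y)/(u + 6*y)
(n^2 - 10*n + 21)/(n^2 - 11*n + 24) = (n - 7)/(n - 8)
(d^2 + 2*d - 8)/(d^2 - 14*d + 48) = (d^2 + 2*d - 8)/(d^2 - 14*d + 48)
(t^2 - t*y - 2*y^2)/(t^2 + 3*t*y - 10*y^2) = (t + y)/(t + 5*y)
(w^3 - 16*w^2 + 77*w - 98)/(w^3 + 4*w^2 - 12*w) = (w^2 - 14*w + 49)/(w*(w + 6))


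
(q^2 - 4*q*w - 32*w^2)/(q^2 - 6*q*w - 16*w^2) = (q + 4*w)/(q + 2*w)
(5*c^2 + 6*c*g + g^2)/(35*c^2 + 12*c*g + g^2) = (c + g)/(7*c + g)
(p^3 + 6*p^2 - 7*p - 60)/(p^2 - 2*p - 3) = (p^2 + 9*p + 20)/(p + 1)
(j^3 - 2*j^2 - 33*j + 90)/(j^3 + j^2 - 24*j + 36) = (j - 5)/(j - 2)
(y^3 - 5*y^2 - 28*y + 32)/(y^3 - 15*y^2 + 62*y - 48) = (y + 4)/(y - 6)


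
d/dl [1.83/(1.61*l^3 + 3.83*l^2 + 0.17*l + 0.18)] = (-8.8389*l^2 - 14.0178*l - 0.3111)/(1.61*l^3 + 3.83*l^2 + 0.17*l + 0.18)^2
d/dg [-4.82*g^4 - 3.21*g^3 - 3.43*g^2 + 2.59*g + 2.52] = -19.28*g^3 - 9.63*g^2 - 6.86*g + 2.59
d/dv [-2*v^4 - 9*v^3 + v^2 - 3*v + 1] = -8*v^3 - 27*v^2 + 2*v - 3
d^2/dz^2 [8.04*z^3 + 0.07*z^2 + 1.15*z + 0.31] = 48.24*z + 0.14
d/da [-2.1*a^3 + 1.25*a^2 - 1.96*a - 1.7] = -6.3*a^2 + 2.5*a - 1.96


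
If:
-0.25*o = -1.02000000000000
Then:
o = 4.08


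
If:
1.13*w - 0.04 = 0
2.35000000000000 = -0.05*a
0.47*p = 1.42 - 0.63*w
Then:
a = -47.00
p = 2.97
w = 0.04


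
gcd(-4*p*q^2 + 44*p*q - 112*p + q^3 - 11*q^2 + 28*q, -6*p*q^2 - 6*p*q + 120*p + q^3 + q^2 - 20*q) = q - 4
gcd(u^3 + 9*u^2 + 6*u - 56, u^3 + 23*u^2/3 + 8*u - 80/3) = u + 4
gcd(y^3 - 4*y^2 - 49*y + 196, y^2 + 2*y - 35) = y + 7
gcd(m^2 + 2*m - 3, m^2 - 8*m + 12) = 1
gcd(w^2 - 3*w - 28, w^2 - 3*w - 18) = 1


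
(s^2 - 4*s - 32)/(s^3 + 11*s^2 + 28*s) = (s - 8)/(s*(s + 7))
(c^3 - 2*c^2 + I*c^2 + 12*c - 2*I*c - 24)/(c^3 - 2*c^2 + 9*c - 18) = (c + 4*I)/(c + 3*I)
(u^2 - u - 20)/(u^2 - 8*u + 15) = (u + 4)/(u - 3)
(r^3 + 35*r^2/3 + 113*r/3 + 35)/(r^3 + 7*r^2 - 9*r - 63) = (r + 5/3)/(r - 3)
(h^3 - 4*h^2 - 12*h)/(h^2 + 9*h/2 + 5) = 2*h*(h - 6)/(2*h + 5)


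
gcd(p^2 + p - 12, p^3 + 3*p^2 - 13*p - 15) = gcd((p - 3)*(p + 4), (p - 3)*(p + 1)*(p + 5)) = p - 3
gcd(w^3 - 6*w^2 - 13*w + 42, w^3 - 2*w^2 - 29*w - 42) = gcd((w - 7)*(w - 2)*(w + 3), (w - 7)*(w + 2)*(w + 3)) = w^2 - 4*w - 21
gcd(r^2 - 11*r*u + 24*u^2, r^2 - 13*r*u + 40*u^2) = r - 8*u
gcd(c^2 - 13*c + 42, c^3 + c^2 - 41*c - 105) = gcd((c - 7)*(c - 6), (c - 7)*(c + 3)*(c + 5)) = c - 7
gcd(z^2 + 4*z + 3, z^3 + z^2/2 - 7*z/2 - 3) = z + 1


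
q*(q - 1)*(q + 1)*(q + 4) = q^4 + 4*q^3 - q^2 - 4*q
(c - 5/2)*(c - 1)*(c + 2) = c^3 - 3*c^2/2 - 9*c/2 + 5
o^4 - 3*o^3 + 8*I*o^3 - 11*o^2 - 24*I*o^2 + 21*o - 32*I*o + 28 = (o - 4)*(o + 1)*(o + I)*(o + 7*I)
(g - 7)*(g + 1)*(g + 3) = g^3 - 3*g^2 - 25*g - 21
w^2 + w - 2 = (w - 1)*(w + 2)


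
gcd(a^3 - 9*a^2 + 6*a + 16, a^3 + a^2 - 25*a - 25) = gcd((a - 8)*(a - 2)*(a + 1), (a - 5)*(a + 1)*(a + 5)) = a + 1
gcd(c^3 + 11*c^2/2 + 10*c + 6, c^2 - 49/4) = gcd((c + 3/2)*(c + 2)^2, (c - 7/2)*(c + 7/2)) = 1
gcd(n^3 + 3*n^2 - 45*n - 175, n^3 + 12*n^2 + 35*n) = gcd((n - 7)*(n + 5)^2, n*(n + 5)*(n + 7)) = n + 5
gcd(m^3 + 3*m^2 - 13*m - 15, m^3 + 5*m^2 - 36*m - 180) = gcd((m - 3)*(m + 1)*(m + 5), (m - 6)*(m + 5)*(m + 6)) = m + 5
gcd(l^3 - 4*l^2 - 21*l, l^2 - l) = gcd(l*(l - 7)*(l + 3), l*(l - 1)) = l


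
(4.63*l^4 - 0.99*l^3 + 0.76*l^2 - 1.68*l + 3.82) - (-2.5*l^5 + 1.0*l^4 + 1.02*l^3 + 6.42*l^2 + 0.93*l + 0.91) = 2.5*l^5 + 3.63*l^4 - 2.01*l^3 - 5.66*l^2 - 2.61*l + 2.91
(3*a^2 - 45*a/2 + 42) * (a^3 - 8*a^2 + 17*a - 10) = 3*a^5 - 93*a^4/2 + 273*a^3 - 1497*a^2/2 + 939*a - 420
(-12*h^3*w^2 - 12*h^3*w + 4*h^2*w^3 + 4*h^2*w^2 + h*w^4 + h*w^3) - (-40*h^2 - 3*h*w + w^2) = -12*h^3*w^2 - 12*h^3*w + 4*h^2*w^3 + 4*h^2*w^2 + 40*h^2 + h*w^4 + h*w^3 + 3*h*w - w^2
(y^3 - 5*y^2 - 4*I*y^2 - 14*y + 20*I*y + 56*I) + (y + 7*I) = y^3 - 5*y^2 - 4*I*y^2 - 13*y + 20*I*y + 63*I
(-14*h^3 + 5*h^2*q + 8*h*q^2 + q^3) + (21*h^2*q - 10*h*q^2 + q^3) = -14*h^3 + 26*h^2*q - 2*h*q^2 + 2*q^3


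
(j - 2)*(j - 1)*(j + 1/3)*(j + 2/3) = j^4 - 2*j^3 - 7*j^2/9 + 4*j/3 + 4/9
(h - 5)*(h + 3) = h^2 - 2*h - 15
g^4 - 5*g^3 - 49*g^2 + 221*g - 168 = (g - 8)*(g - 3)*(g - 1)*(g + 7)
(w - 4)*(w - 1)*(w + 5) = w^3 - 21*w + 20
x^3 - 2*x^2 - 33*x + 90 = (x - 5)*(x - 3)*(x + 6)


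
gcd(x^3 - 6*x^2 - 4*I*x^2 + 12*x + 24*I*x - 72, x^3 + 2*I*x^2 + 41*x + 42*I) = x - 6*I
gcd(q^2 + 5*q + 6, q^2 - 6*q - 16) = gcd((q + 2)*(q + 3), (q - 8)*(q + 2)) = q + 2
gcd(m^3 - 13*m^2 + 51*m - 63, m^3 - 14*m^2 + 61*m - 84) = m^2 - 10*m + 21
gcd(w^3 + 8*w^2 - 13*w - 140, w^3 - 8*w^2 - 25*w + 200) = w + 5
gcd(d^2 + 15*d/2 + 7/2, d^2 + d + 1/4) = d + 1/2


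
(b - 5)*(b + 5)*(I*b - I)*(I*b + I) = -b^4 + 26*b^2 - 25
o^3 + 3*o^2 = o^2*(o + 3)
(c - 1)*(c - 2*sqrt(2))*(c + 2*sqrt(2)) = c^3 - c^2 - 8*c + 8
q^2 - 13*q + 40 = (q - 8)*(q - 5)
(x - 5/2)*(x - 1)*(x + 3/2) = x^3 - 2*x^2 - 11*x/4 + 15/4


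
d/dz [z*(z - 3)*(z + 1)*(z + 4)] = 4*z^3 + 6*z^2 - 22*z - 12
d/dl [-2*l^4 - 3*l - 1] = -8*l^3 - 3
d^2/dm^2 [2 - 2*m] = 0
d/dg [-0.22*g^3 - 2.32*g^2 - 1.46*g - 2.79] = -0.66*g^2 - 4.64*g - 1.46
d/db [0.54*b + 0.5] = 0.540000000000000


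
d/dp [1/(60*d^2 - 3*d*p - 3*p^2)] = (d + 2*p)/(3*(-20*d^2 + d*p + p^2)^2)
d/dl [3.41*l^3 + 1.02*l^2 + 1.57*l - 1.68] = 10.23*l^2 + 2.04*l + 1.57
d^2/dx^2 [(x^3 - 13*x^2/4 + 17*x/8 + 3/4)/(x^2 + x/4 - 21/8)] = 720/(64*x^3 + 336*x^2 + 588*x + 343)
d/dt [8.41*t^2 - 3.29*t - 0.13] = 16.82*t - 3.29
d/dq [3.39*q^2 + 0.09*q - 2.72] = 6.78*q + 0.09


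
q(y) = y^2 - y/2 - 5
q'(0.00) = -0.50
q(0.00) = -5.00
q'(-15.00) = -30.50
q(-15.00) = 227.50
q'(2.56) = 4.62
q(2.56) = 0.27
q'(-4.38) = -9.26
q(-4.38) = 16.37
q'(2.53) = 4.56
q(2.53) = 0.14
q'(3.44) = 6.38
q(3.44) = 5.11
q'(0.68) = 0.86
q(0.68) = -4.88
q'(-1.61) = -3.72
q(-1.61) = -1.60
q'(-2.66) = -5.82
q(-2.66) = 3.41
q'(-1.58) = -3.66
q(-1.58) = -1.71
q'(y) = 2*y - 1/2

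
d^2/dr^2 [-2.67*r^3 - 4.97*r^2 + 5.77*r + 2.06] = -16.02*r - 9.94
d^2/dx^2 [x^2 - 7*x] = 2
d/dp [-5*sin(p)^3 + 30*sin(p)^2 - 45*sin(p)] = 15*(-sin(p)^2 + 4*sin(p) - 3)*cos(p)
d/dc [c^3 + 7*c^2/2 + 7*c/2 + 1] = 3*c^2 + 7*c + 7/2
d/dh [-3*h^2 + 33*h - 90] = 33 - 6*h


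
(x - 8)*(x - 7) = x^2 - 15*x + 56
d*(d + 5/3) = d^2 + 5*d/3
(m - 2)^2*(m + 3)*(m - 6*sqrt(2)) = m^4 - 6*sqrt(2)*m^3 - m^3 - 8*m^2 + 6*sqrt(2)*m^2 + 12*m + 48*sqrt(2)*m - 72*sqrt(2)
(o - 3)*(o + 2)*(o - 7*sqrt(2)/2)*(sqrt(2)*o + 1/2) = sqrt(2)*o^4 - 13*o^3/2 - sqrt(2)*o^3 - 31*sqrt(2)*o^2/4 + 13*o^2/2 + 7*sqrt(2)*o/4 + 39*o + 21*sqrt(2)/2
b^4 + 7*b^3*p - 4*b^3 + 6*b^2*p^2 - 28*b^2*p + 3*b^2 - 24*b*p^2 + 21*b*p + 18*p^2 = (b - 3)*(b - 1)*(b + p)*(b + 6*p)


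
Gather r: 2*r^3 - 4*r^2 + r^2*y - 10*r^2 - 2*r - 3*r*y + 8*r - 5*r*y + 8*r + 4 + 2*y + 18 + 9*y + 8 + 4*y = 2*r^3 + r^2*(y - 14) + r*(14 - 8*y) + 15*y + 30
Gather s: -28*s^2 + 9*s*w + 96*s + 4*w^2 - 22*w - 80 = -28*s^2 + s*(9*w + 96) + 4*w^2 - 22*w - 80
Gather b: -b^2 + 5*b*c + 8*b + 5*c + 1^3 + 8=-b^2 + b*(5*c + 8) + 5*c + 9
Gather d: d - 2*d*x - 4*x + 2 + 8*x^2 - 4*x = d*(1 - 2*x) + 8*x^2 - 8*x + 2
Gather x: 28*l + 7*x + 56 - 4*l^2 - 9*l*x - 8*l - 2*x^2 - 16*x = -4*l^2 + 20*l - 2*x^2 + x*(-9*l - 9) + 56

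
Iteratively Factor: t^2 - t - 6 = (t + 2)*(t - 3)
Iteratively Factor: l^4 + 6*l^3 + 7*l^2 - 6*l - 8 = (l + 2)*(l^3 + 4*l^2 - l - 4) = (l - 1)*(l + 2)*(l^2 + 5*l + 4) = (l - 1)*(l + 2)*(l + 4)*(l + 1)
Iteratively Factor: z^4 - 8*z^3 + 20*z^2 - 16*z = (z - 2)*(z^3 - 6*z^2 + 8*z) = z*(z - 2)*(z^2 - 6*z + 8) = z*(z - 2)^2*(z - 4)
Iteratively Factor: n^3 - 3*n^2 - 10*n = (n + 2)*(n^2 - 5*n) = (n - 5)*(n + 2)*(n)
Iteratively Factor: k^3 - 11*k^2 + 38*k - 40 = (k - 5)*(k^2 - 6*k + 8) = (k - 5)*(k - 2)*(k - 4)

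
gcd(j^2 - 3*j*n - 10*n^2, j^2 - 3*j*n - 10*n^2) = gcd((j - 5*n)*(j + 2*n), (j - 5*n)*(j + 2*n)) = j^2 - 3*j*n - 10*n^2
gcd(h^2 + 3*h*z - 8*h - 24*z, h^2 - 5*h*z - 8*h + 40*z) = h - 8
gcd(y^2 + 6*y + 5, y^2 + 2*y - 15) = y + 5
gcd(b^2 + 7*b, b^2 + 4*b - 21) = b + 7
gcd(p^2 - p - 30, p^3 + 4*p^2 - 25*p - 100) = p + 5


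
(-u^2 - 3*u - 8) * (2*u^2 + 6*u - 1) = -2*u^4 - 12*u^3 - 33*u^2 - 45*u + 8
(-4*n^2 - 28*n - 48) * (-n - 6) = 4*n^3 + 52*n^2 + 216*n + 288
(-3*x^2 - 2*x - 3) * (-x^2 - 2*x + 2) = 3*x^4 + 8*x^3 + x^2 + 2*x - 6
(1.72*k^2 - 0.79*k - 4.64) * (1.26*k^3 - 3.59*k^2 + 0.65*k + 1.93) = 2.1672*k^5 - 7.1702*k^4 - 1.8923*k^3 + 19.4637*k^2 - 4.5407*k - 8.9552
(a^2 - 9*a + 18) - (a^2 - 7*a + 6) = 12 - 2*a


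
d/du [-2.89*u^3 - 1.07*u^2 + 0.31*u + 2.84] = -8.67*u^2 - 2.14*u + 0.31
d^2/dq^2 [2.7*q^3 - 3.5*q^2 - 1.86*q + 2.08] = 16.2*q - 7.0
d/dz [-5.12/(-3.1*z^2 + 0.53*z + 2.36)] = (2.7136 - 31.744*z)/(-3.1*z^2 + 0.53*z + 2.36)^2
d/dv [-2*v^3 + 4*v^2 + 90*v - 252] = -6*v^2 + 8*v + 90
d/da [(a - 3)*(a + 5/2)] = 2*a - 1/2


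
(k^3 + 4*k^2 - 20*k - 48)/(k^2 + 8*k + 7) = (k^3 + 4*k^2 - 20*k - 48)/(k^2 + 8*k + 7)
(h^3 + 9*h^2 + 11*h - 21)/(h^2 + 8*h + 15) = (h^2 + 6*h - 7)/(h + 5)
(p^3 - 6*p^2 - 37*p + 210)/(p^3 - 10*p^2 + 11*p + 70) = (p + 6)/(p + 2)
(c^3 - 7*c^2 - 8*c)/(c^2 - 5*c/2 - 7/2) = 2*c*(c - 8)/(2*c - 7)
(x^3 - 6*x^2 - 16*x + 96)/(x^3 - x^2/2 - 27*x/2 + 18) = 2*(x^2 - 10*x + 24)/(2*x^2 - 9*x + 9)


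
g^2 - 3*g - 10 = (g - 5)*(g + 2)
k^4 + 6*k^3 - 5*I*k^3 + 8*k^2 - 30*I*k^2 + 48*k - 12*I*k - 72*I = (k + 6)*(k - 6*I)*(k - I)*(k + 2*I)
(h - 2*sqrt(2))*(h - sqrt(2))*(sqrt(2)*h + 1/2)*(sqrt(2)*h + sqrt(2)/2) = 2*h^4 - 11*sqrt(2)*h^3/2 + h^3 - 11*sqrt(2)*h^2/4 + 5*h^2 + 5*h/2 + 2*sqrt(2)*h + sqrt(2)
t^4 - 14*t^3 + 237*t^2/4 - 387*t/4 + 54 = (t - 8)*(t - 3)*(t - 3/2)^2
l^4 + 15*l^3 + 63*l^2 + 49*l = l*(l + 1)*(l + 7)^2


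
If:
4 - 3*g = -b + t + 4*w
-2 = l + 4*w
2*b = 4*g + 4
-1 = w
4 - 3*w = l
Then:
No Solution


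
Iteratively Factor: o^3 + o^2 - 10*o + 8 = (o - 1)*(o^2 + 2*o - 8) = (o - 1)*(o + 4)*(o - 2)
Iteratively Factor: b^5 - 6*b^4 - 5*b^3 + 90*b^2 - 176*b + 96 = (b - 2)*(b^4 - 4*b^3 - 13*b^2 + 64*b - 48) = (b - 3)*(b - 2)*(b^3 - b^2 - 16*b + 16) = (b - 4)*(b - 3)*(b - 2)*(b^2 + 3*b - 4) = (b - 4)*(b - 3)*(b - 2)*(b - 1)*(b + 4)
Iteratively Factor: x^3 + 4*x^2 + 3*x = (x + 1)*(x^2 + 3*x) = (x + 1)*(x + 3)*(x)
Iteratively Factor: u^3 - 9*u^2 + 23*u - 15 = (u - 5)*(u^2 - 4*u + 3) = (u - 5)*(u - 3)*(u - 1)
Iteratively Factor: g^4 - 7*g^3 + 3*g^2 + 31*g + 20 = (g + 1)*(g^3 - 8*g^2 + 11*g + 20) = (g + 1)^2*(g^2 - 9*g + 20) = (g - 4)*(g + 1)^2*(g - 5)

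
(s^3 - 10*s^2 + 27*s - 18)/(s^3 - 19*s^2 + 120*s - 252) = (s^2 - 4*s + 3)/(s^2 - 13*s + 42)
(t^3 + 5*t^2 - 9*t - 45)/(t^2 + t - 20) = (t^2 - 9)/(t - 4)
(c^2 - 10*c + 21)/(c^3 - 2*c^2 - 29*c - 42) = (c - 3)/(c^2 + 5*c + 6)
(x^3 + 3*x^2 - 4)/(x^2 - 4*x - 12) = (x^2 + x - 2)/(x - 6)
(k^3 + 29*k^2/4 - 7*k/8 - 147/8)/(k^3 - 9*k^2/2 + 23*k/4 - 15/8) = (4*k^2 + 35*k + 49)/(4*k^2 - 12*k + 5)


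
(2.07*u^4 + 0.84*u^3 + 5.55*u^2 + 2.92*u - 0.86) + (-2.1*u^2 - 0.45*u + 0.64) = 2.07*u^4 + 0.84*u^3 + 3.45*u^2 + 2.47*u - 0.22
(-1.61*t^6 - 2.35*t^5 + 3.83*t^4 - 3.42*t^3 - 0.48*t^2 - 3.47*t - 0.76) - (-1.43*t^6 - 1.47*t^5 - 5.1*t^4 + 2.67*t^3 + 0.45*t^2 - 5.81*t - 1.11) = -0.18*t^6 - 0.88*t^5 + 8.93*t^4 - 6.09*t^3 - 0.93*t^2 + 2.34*t + 0.35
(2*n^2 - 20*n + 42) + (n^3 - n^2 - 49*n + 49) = n^3 + n^2 - 69*n + 91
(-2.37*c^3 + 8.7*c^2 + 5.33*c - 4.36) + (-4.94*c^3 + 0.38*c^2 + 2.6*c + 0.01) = -7.31*c^3 + 9.08*c^2 + 7.93*c - 4.35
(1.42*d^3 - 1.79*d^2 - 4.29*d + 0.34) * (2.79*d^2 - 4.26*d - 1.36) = 3.9618*d^5 - 11.0433*d^4 - 6.2749*d^3 + 21.6584*d^2 + 4.386*d - 0.4624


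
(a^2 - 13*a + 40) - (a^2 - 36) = 76 - 13*a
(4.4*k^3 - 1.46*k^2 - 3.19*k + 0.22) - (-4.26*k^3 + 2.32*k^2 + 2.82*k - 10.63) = 8.66*k^3 - 3.78*k^2 - 6.01*k + 10.85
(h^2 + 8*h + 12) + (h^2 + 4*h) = 2*h^2 + 12*h + 12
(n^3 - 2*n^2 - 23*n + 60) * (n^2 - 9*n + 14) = n^5 - 11*n^4 + 9*n^3 + 239*n^2 - 862*n + 840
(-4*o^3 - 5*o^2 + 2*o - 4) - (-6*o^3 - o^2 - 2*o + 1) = 2*o^3 - 4*o^2 + 4*o - 5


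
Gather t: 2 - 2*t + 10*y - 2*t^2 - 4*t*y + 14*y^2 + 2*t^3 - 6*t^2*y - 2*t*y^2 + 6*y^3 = 2*t^3 + t^2*(-6*y - 2) + t*(-2*y^2 - 4*y - 2) + 6*y^3 + 14*y^2 + 10*y + 2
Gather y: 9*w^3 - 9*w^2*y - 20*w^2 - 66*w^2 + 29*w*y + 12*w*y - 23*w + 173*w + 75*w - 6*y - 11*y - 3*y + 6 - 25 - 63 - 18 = 9*w^3 - 86*w^2 + 225*w + y*(-9*w^2 + 41*w - 20) - 100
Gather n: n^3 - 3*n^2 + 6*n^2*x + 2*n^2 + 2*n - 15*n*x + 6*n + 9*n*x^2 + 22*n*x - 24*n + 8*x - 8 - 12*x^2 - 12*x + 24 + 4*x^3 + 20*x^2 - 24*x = n^3 + n^2*(6*x - 1) + n*(9*x^2 + 7*x - 16) + 4*x^3 + 8*x^2 - 28*x + 16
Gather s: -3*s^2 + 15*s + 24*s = -3*s^2 + 39*s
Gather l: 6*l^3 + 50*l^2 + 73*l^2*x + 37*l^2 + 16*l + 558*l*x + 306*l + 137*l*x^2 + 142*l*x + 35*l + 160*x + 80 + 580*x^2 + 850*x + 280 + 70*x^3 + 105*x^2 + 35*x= 6*l^3 + l^2*(73*x + 87) + l*(137*x^2 + 700*x + 357) + 70*x^3 + 685*x^2 + 1045*x + 360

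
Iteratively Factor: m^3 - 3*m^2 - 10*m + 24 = (m - 2)*(m^2 - m - 12) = (m - 4)*(m - 2)*(m + 3)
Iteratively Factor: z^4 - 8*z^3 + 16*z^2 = (z)*(z^3 - 8*z^2 + 16*z) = z*(z - 4)*(z^2 - 4*z) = z*(z - 4)^2*(z)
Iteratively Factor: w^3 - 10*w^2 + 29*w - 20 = (w - 5)*(w^2 - 5*w + 4) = (w - 5)*(w - 4)*(w - 1)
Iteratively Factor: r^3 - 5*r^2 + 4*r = (r - 4)*(r^2 - r) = (r - 4)*(r - 1)*(r)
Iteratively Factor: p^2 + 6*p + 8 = (p + 2)*(p + 4)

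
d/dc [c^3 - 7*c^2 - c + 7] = 3*c^2 - 14*c - 1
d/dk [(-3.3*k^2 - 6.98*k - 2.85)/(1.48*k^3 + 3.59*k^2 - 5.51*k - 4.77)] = (4.884*k^4 + 20.6608*k^3 + 55.8952*k^2 + 51.945*k + 17.5911)/(2.1904*k^6 + 10.6264*k^5 - 3.4215*k^4 - 53.681*k^3 - 3.8885*k^2 + 52.5654*k + 22.7529)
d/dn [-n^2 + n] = 1 - 2*n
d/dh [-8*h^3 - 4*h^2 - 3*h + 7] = -24*h^2 - 8*h - 3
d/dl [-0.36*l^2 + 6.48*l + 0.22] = 6.48 - 0.72*l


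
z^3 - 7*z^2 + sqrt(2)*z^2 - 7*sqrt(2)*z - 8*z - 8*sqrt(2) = (z - 8)*(z + 1)*(z + sqrt(2))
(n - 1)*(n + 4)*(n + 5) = n^3 + 8*n^2 + 11*n - 20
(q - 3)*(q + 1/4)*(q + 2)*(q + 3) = q^4 + 9*q^3/4 - 17*q^2/2 - 81*q/4 - 9/2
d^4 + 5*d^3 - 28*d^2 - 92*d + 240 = (d - 4)*(d - 2)*(d + 5)*(d + 6)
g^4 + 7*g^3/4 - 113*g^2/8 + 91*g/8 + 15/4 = (g - 2)*(g - 3/2)*(g + 1/4)*(g + 5)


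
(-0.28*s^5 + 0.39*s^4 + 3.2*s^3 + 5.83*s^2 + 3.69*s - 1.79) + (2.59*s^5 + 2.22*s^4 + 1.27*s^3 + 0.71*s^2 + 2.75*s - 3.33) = 2.31*s^5 + 2.61*s^4 + 4.47*s^3 + 6.54*s^2 + 6.44*s - 5.12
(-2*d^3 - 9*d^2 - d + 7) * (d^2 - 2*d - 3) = -2*d^5 - 5*d^4 + 23*d^3 + 36*d^2 - 11*d - 21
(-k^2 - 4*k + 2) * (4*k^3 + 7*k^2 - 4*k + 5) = -4*k^5 - 23*k^4 - 16*k^3 + 25*k^2 - 28*k + 10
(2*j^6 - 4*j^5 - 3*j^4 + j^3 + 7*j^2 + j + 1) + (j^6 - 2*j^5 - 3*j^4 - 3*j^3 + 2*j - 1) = 3*j^6 - 6*j^5 - 6*j^4 - 2*j^3 + 7*j^2 + 3*j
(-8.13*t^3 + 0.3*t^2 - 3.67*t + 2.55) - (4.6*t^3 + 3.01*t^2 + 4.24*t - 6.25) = -12.73*t^3 - 2.71*t^2 - 7.91*t + 8.8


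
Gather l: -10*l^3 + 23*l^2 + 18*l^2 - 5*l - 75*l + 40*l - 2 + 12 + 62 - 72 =-10*l^3 + 41*l^2 - 40*l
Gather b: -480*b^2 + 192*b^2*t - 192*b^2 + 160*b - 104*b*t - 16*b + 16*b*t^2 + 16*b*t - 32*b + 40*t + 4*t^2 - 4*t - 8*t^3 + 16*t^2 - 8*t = b^2*(192*t - 672) + b*(16*t^2 - 88*t + 112) - 8*t^3 + 20*t^2 + 28*t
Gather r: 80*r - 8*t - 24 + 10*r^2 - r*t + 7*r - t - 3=10*r^2 + r*(87 - t) - 9*t - 27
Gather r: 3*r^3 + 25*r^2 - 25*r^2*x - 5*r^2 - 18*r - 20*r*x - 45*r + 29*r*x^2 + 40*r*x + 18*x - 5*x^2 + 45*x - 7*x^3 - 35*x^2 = 3*r^3 + r^2*(20 - 25*x) + r*(29*x^2 + 20*x - 63) - 7*x^3 - 40*x^2 + 63*x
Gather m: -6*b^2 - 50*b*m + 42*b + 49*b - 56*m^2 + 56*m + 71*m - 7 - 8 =-6*b^2 + 91*b - 56*m^2 + m*(127 - 50*b) - 15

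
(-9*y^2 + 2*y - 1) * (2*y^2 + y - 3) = -18*y^4 - 5*y^3 + 27*y^2 - 7*y + 3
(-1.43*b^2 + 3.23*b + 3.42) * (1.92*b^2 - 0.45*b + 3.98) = -2.7456*b^4 + 6.8451*b^3 - 0.5785*b^2 + 11.3164*b + 13.6116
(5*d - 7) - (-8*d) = 13*d - 7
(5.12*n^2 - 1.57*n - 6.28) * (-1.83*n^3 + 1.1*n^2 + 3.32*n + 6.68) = -9.3696*n^5 + 8.5051*n^4 + 26.7638*n^3 + 22.0812*n^2 - 31.3372*n - 41.9504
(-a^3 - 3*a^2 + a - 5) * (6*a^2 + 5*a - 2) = -6*a^5 - 23*a^4 - 7*a^3 - 19*a^2 - 27*a + 10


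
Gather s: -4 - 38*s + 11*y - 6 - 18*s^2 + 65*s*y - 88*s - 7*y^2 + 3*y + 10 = -18*s^2 + s*(65*y - 126) - 7*y^2 + 14*y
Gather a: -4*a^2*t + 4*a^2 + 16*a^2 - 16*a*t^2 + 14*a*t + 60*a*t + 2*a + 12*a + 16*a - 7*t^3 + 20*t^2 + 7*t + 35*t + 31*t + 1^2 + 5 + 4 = a^2*(20 - 4*t) + a*(-16*t^2 + 74*t + 30) - 7*t^3 + 20*t^2 + 73*t + 10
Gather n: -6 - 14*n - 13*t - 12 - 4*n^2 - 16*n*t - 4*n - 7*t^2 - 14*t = -4*n^2 + n*(-16*t - 18) - 7*t^2 - 27*t - 18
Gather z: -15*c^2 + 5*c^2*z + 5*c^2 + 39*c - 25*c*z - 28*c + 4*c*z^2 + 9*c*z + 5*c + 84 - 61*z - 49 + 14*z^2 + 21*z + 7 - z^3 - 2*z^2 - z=-10*c^2 + 16*c - z^3 + z^2*(4*c + 12) + z*(5*c^2 - 16*c - 41) + 42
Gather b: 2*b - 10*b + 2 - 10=-8*b - 8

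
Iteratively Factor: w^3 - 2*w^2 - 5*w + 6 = (w - 1)*(w^2 - w - 6) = (w - 1)*(w + 2)*(w - 3)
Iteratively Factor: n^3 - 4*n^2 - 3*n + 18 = (n + 2)*(n^2 - 6*n + 9) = (n - 3)*(n + 2)*(n - 3)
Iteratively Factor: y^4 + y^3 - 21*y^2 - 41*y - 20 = (y + 1)*(y^3 - 21*y - 20) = (y - 5)*(y + 1)*(y^2 + 5*y + 4) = (y - 5)*(y + 1)^2*(y + 4)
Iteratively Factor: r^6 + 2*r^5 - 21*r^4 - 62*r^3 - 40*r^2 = (r - 5)*(r^5 + 7*r^4 + 14*r^3 + 8*r^2) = (r - 5)*(r + 2)*(r^4 + 5*r^3 + 4*r^2) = r*(r - 5)*(r + 2)*(r^3 + 5*r^2 + 4*r) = r*(r - 5)*(r + 1)*(r + 2)*(r^2 + 4*r) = r^2*(r - 5)*(r + 1)*(r + 2)*(r + 4)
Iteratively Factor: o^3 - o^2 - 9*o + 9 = (o - 1)*(o^2 - 9) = (o - 1)*(o + 3)*(o - 3)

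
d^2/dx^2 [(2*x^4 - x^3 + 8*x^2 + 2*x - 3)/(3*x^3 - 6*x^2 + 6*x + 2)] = 4*(45*x^6 - 72*x^5 - 261*x^4 + 282*x^3 - 129*x^2 + 219*x - 68)/(27*x^9 - 162*x^8 + 486*x^7 - 810*x^6 + 756*x^5 - 216*x^4 - 180*x^3 + 144*x^2 + 72*x + 8)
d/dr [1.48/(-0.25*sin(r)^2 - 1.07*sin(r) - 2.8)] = (0.74*sin(r) + 1.5836)*cos(r)/(0.25*sin(r)^2 + 1.07*sin(r) + 2.8)^2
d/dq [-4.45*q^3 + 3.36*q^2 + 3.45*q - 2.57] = -13.35*q^2 + 6.72*q + 3.45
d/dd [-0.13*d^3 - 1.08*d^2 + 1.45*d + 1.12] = -0.39*d^2 - 2.16*d + 1.45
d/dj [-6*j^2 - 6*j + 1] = -12*j - 6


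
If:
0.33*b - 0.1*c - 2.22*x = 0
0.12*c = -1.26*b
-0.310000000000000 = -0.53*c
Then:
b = -0.06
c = 0.58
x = -0.03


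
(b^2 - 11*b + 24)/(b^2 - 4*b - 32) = (b - 3)/(b + 4)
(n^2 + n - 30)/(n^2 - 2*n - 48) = (n - 5)/(n - 8)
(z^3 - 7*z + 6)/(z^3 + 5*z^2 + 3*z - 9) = (z - 2)/(z + 3)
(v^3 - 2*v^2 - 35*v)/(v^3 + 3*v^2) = (v^2 - 2*v - 35)/(v*(v + 3))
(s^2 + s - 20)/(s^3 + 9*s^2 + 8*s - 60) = (s - 4)/(s^2 + 4*s - 12)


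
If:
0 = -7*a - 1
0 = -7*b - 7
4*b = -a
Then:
No Solution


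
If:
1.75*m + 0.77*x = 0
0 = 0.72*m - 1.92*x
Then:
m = 0.00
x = 0.00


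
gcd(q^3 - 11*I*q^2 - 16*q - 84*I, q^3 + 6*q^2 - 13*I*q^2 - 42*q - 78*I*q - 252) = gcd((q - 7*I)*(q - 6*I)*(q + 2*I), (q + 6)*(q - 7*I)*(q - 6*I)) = q^2 - 13*I*q - 42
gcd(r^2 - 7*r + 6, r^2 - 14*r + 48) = r - 6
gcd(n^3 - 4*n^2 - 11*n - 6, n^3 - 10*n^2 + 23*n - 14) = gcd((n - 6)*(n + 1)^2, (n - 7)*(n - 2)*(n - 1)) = 1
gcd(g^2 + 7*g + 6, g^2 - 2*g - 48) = g + 6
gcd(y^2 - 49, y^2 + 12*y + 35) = y + 7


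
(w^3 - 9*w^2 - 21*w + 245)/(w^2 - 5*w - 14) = (w^2 - 2*w - 35)/(w + 2)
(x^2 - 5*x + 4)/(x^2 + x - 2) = (x - 4)/(x + 2)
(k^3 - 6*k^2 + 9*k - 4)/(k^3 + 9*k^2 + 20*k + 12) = (k^3 - 6*k^2 + 9*k - 4)/(k^3 + 9*k^2 + 20*k + 12)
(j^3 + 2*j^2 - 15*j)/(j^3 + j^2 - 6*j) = (j^2 + 2*j - 15)/(j^2 + j - 6)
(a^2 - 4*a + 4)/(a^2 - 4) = (a - 2)/(a + 2)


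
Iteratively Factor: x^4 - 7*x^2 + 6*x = (x - 1)*(x^3 + x^2 - 6*x) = (x - 2)*(x - 1)*(x^2 + 3*x) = x*(x - 2)*(x - 1)*(x + 3)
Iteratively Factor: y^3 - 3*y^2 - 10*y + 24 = (y - 4)*(y^2 + y - 6) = (y - 4)*(y - 2)*(y + 3)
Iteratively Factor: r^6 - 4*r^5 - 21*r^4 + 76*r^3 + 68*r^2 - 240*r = (r + 2)*(r^5 - 6*r^4 - 9*r^3 + 94*r^2 - 120*r) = (r - 3)*(r + 2)*(r^4 - 3*r^3 - 18*r^2 + 40*r) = (r - 3)*(r - 2)*(r + 2)*(r^3 - r^2 - 20*r) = (r - 5)*(r - 3)*(r - 2)*(r + 2)*(r^2 + 4*r) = (r - 5)*(r - 3)*(r - 2)*(r + 2)*(r + 4)*(r)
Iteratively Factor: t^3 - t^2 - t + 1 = (t + 1)*(t^2 - 2*t + 1) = (t - 1)*(t + 1)*(t - 1)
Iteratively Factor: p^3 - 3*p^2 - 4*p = (p + 1)*(p^2 - 4*p) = (p - 4)*(p + 1)*(p)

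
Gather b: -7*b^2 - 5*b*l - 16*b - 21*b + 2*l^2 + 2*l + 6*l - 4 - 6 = -7*b^2 + b*(-5*l - 37) + 2*l^2 + 8*l - 10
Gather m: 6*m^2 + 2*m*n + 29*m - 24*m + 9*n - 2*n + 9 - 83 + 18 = 6*m^2 + m*(2*n + 5) + 7*n - 56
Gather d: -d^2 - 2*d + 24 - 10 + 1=-d^2 - 2*d + 15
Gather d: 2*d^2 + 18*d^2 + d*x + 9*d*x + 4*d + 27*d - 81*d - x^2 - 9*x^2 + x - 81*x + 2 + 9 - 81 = 20*d^2 + d*(10*x - 50) - 10*x^2 - 80*x - 70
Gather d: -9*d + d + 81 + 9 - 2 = 88 - 8*d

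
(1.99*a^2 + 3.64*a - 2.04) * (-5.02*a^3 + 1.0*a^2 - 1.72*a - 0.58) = -9.9898*a^5 - 16.2828*a^4 + 10.458*a^3 - 9.455*a^2 + 1.3976*a + 1.1832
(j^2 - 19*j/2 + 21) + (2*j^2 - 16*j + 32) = 3*j^2 - 51*j/2 + 53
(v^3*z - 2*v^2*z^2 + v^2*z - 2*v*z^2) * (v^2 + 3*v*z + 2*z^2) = v^5*z + v^4*z^2 + v^4*z - 4*v^3*z^3 + v^3*z^2 - 4*v^2*z^4 - 4*v^2*z^3 - 4*v*z^4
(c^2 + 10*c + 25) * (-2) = -2*c^2 - 20*c - 50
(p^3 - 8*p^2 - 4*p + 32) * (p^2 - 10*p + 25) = p^5 - 18*p^4 + 101*p^3 - 128*p^2 - 420*p + 800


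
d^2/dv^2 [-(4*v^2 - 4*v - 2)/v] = 4/v^3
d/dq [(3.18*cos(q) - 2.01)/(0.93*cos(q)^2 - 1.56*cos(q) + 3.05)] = (2.9574*cos(q)^2 - 3.7386*cos(q) - 6.5634)*sin(q)/(0.8649*cos(q)^4 - 2.9016*cos(q)^3 + 8.1066*cos(q)^2 - 9.516*cos(q) + 9.3025)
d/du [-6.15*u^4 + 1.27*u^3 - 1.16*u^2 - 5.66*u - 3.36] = -24.6*u^3 + 3.81*u^2 - 2.32*u - 5.66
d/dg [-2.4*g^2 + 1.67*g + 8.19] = 1.67 - 4.8*g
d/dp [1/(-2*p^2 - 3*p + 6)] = (4*p + 3)/(2*p^2 + 3*p - 6)^2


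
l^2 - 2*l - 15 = (l - 5)*(l + 3)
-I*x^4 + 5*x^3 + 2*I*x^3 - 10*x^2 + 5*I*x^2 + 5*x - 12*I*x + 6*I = (x - 1)*(x + 2*I)*(x + 3*I)*(-I*x + I)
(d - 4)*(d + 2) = d^2 - 2*d - 8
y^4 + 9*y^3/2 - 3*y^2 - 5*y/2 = y*(y - 1)*(y + 1/2)*(y + 5)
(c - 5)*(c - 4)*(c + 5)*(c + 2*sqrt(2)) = c^4 - 4*c^3 + 2*sqrt(2)*c^3 - 25*c^2 - 8*sqrt(2)*c^2 - 50*sqrt(2)*c + 100*c + 200*sqrt(2)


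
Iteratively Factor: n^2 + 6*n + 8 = (n + 4)*(n + 2)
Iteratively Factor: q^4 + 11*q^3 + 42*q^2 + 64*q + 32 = (q + 2)*(q^3 + 9*q^2 + 24*q + 16) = (q + 2)*(q + 4)*(q^2 + 5*q + 4) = (q + 1)*(q + 2)*(q + 4)*(q + 4)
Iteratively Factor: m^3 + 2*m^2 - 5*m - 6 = (m - 2)*(m^2 + 4*m + 3) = (m - 2)*(m + 3)*(m + 1)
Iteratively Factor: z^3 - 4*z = (z)*(z^2 - 4) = z*(z - 2)*(z + 2)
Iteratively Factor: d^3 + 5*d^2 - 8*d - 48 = (d + 4)*(d^2 + d - 12) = (d - 3)*(d + 4)*(d + 4)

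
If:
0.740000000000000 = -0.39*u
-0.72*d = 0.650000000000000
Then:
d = -0.90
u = -1.90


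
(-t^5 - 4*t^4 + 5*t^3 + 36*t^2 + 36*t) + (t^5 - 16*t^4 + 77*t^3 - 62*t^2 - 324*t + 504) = -20*t^4 + 82*t^3 - 26*t^2 - 288*t + 504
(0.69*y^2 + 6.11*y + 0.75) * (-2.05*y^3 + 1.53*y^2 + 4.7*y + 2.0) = -1.4145*y^5 - 11.4698*y^4 + 11.0538*y^3 + 31.2445*y^2 + 15.745*y + 1.5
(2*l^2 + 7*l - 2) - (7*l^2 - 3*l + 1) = -5*l^2 + 10*l - 3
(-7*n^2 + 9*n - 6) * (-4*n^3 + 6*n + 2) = 28*n^5 - 36*n^4 - 18*n^3 + 40*n^2 - 18*n - 12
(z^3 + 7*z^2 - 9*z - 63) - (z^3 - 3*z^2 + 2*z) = 10*z^2 - 11*z - 63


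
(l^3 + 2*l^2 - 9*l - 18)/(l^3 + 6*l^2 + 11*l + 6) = (l - 3)/(l + 1)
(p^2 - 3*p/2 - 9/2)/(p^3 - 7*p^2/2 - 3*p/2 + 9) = 1/(p - 2)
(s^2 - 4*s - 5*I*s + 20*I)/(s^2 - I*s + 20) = (s - 4)/(s + 4*I)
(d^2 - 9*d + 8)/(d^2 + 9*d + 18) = (d^2 - 9*d + 8)/(d^2 + 9*d + 18)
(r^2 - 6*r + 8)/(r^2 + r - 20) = (r - 2)/(r + 5)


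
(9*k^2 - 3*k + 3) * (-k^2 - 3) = -9*k^4 + 3*k^3 - 30*k^2 + 9*k - 9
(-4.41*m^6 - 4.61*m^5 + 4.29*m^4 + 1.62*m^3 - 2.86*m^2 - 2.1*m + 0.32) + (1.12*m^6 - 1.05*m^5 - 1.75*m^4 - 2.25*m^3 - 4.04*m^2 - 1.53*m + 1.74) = -3.29*m^6 - 5.66*m^5 + 2.54*m^4 - 0.63*m^3 - 6.9*m^2 - 3.63*m + 2.06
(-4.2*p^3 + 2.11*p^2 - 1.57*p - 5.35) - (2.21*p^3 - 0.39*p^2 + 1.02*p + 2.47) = -6.41*p^3 + 2.5*p^2 - 2.59*p - 7.82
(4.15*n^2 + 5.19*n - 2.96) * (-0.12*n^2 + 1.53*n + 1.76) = -0.498*n^4 + 5.7267*n^3 + 15.5999*n^2 + 4.6056*n - 5.2096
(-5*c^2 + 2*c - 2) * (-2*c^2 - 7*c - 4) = 10*c^4 + 31*c^3 + 10*c^2 + 6*c + 8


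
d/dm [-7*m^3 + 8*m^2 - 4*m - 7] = -21*m^2 + 16*m - 4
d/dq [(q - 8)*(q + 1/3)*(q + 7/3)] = 3*q^2 - 32*q/3 - 185/9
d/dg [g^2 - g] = 2*g - 1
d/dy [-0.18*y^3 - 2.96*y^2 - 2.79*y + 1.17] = -0.54*y^2 - 5.92*y - 2.79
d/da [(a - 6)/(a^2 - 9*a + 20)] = (a^2 - 9*a - (a - 6)*(2*a - 9) + 20)/(a^2 - 9*a + 20)^2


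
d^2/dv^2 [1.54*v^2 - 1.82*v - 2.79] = 3.08000000000000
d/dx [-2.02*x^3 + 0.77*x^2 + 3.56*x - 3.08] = -6.06*x^2 + 1.54*x + 3.56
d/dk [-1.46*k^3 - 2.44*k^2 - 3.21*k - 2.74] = -4.38*k^2 - 4.88*k - 3.21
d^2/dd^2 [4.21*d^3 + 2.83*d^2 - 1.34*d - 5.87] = 25.26*d + 5.66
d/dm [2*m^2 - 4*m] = 4*m - 4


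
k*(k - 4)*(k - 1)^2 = k^4 - 6*k^3 + 9*k^2 - 4*k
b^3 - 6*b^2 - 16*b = b*(b - 8)*(b + 2)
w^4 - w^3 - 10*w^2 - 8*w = w*(w - 4)*(w + 1)*(w + 2)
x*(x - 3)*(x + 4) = x^3 + x^2 - 12*x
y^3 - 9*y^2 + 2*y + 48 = (y - 8)*(y - 3)*(y + 2)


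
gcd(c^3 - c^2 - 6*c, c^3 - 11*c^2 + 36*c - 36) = c - 3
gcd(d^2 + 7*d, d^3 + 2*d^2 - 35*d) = d^2 + 7*d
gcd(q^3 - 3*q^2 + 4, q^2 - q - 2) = q^2 - q - 2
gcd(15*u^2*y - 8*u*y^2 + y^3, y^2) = y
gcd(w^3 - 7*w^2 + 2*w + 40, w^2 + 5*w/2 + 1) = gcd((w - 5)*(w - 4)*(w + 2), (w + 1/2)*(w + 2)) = w + 2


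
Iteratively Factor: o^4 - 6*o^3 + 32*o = (o - 4)*(o^3 - 2*o^2 - 8*o) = (o - 4)^2*(o^2 + 2*o) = (o - 4)^2*(o + 2)*(o)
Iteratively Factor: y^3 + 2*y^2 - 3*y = (y - 1)*(y^2 + 3*y) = y*(y - 1)*(y + 3)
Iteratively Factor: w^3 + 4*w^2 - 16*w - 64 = (w + 4)*(w^2 - 16) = (w + 4)^2*(w - 4)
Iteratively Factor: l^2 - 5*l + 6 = (l - 2)*(l - 3)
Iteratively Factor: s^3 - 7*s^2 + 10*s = (s - 5)*(s^2 - 2*s) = s*(s - 5)*(s - 2)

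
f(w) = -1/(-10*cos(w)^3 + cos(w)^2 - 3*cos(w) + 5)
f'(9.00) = 0.05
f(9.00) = -0.06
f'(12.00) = -1.52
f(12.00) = 0.35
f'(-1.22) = -0.41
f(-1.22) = -0.27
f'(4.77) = -0.13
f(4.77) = -0.21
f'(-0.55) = -1.32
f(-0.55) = 0.33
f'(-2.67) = -0.05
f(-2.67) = -0.06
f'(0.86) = 22.95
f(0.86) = -1.45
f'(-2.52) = -0.08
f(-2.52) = -0.07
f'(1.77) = 0.14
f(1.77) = -0.18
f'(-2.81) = -0.03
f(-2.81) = -0.06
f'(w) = -(-30*sin(w)*cos(w)^2 + 2*sin(w)*cos(w) - 3*sin(w))/(-10*cos(w)^3 + cos(w)^2 - 3*cos(w) + 5)^2 = (30*cos(w)^2 - 2*cos(w) + 3)*sin(w)/(10*cos(w)^3 - cos(w)^2 + 3*cos(w) - 5)^2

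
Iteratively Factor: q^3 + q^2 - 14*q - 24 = (q - 4)*(q^2 + 5*q + 6) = (q - 4)*(q + 3)*(q + 2)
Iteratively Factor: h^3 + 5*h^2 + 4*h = (h + 1)*(h^2 + 4*h) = (h + 1)*(h + 4)*(h)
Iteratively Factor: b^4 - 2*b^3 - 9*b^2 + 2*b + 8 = (b + 1)*(b^3 - 3*b^2 - 6*b + 8) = (b - 1)*(b + 1)*(b^2 - 2*b - 8) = (b - 1)*(b + 1)*(b + 2)*(b - 4)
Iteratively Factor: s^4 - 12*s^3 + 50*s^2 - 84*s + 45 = (s - 5)*(s^3 - 7*s^2 + 15*s - 9) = (s - 5)*(s - 3)*(s^2 - 4*s + 3) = (s - 5)*(s - 3)^2*(s - 1)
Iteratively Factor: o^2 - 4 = (o + 2)*(o - 2)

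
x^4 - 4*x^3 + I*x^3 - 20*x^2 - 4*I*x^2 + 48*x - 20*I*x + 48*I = (x - 6)*(x - 2)*(x + 4)*(x + I)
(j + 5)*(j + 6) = j^2 + 11*j + 30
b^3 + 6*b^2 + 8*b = b*(b + 2)*(b + 4)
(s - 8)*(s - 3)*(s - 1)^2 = s^4 - 13*s^3 + 47*s^2 - 59*s + 24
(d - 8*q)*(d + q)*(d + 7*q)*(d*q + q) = d^4*q + d^3*q - 57*d^2*q^3 - 56*d*q^4 - 57*d*q^3 - 56*q^4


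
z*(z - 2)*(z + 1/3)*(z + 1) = z^4 - 2*z^3/3 - 7*z^2/3 - 2*z/3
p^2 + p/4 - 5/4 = (p - 1)*(p + 5/4)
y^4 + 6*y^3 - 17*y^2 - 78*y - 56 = (y - 4)*(y + 1)*(y + 2)*(y + 7)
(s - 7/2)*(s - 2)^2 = s^3 - 15*s^2/2 + 18*s - 14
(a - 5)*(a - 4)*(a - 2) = a^3 - 11*a^2 + 38*a - 40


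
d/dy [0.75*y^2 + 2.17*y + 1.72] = 1.5*y + 2.17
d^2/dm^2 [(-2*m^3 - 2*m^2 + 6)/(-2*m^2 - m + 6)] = 4*(11*m^3 - 18*m^2 + 90*m - 3)/(8*m^6 + 12*m^5 - 66*m^4 - 71*m^3 + 198*m^2 + 108*m - 216)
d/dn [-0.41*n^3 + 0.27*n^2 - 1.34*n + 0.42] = -1.23*n^2 + 0.54*n - 1.34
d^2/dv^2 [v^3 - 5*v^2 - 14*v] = 6*v - 10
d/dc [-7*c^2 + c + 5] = 1 - 14*c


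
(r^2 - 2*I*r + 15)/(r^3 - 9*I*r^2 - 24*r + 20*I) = (r + 3*I)/(r^2 - 4*I*r - 4)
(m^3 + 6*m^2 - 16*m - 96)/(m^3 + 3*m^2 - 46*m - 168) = (m - 4)/(m - 7)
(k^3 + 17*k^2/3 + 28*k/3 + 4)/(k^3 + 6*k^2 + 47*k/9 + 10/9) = 3*(k^2 + 5*k + 6)/(3*k^2 + 16*k + 5)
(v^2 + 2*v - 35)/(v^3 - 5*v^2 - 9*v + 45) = (v + 7)/(v^2 - 9)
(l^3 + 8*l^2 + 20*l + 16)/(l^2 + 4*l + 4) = l + 4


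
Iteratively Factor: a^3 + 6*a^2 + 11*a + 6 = (a + 2)*(a^2 + 4*a + 3) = (a + 2)*(a + 3)*(a + 1)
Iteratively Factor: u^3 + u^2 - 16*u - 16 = (u + 1)*(u^2 - 16) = (u - 4)*(u + 1)*(u + 4)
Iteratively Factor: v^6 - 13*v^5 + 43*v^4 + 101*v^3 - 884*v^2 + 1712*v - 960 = (v + 4)*(v^5 - 17*v^4 + 111*v^3 - 343*v^2 + 488*v - 240) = (v - 1)*(v + 4)*(v^4 - 16*v^3 + 95*v^2 - 248*v + 240) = (v - 5)*(v - 1)*(v + 4)*(v^3 - 11*v^2 + 40*v - 48) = (v - 5)*(v - 3)*(v - 1)*(v + 4)*(v^2 - 8*v + 16) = (v - 5)*(v - 4)*(v - 3)*(v - 1)*(v + 4)*(v - 4)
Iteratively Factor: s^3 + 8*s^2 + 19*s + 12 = (s + 3)*(s^2 + 5*s + 4) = (s + 3)*(s + 4)*(s + 1)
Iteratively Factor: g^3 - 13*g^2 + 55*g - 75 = (g - 3)*(g^2 - 10*g + 25) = (g - 5)*(g - 3)*(g - 5)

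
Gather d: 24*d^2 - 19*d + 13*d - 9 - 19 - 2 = 24*d^2 - 6*d - 30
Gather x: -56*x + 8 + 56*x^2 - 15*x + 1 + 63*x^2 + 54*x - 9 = 119*x^2 - 17*x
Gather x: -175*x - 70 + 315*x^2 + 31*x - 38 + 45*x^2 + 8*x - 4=360*x^2 - 136*x - 112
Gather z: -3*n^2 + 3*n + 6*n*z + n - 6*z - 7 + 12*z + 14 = -3*n^2 + 4*n + z*(6*n + 6) + 7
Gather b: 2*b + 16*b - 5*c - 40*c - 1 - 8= 18*b - 45*c - 9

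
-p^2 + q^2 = (-p + q)*(p + q)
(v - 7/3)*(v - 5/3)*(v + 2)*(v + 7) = v^4 + 5*v^3 - 163*v^2/9 - 21*v + 490/9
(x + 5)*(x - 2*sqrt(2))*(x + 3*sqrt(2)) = x^3 + sqrt(2)*x^2 + 5*x^2 - 12*x + 5*sqrt(2)*x - 60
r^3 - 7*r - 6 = (r - 3)*(r + 1)*(r + 2)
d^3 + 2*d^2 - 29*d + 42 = (d - 3)*(d - 2)*(d + 7)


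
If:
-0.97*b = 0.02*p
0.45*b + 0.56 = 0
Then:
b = -1.24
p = 60.36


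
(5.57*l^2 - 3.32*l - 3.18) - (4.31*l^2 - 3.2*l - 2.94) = 1.26*l^2 - 0.12*l - 0.24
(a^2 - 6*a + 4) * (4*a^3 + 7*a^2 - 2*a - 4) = 4*a^5 - 17*a^4 - 28*a^3 + 36*a^2 + 16*a - 16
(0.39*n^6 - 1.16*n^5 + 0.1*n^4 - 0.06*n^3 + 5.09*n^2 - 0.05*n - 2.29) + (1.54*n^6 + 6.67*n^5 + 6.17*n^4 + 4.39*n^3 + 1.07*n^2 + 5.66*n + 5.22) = 1.93*n^6 + 5.51*n^5 + 6.27*n^4 + 4.33*n^3 + 6.16*n^2 + 5.61*n + 2.93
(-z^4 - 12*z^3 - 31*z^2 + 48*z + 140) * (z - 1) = -z^5 - 11*z^4 - 19*z^3 + 79*z^2 + 92*z - 140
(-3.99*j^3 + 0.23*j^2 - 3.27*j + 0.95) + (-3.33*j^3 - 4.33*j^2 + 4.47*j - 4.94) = -7.32*j^3 - 4.1*j^2 + 1.2*j - 3.99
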